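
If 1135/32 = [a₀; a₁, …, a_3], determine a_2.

Repeatedly divide and take the remainder:
1135 = 35·32 + 15, so a_0 = 35
32 = 2·15 + 2, so a_1 = 2
15 = 7·2 + 1, so a_2 = 7

7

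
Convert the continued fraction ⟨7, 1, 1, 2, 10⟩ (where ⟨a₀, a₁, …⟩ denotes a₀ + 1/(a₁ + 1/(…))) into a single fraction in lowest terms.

Compute successive convergents:
a_0 = 7: 7/1
a_1 = 1: 8/1
a_2 = 1: 15/2
a_3 = 2: 38/5
a_4 = 10: 395/52

395/52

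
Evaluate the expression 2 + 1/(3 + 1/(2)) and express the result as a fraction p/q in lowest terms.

Start with 2.
3 + 1/(2/1) = 3 + 1/2 = 7/2
2 + 1/(7/2) = 2 + 2/7 = 16/7

16/7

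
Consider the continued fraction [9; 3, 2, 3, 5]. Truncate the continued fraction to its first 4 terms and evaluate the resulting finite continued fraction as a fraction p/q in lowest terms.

223/24

Start with 3.
2 + 1/(3/1) = 2 + 1/3 = 7/3
3 + 1/(7/3) = 3 + 3/7 = 24/7
9 + 1/(24/7) = 9 + 7/24 = 223/24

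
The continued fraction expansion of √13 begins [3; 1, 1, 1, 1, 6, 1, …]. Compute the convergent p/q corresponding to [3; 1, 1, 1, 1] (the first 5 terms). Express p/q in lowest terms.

Start with 1.
1 + 1/(1/1) = 1 + 1/1 = 2/1
1 + 1/(2/1) = 1 + 1/2 = 3/2
1 + 1/(3/2) = 1 + 2/3 = 5/3
3 + 1/(5/3) = 3 + 3/5 = 18/5

18/5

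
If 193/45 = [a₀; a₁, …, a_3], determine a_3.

6

193 ÷ 45 → quotient 4, remainder 13
45 ÷ 13 → quotient 3, remainder 6
13 ÷ 6 → quotient 2, remainder 1
6 ÷ 1 → quotient 6, remainder 0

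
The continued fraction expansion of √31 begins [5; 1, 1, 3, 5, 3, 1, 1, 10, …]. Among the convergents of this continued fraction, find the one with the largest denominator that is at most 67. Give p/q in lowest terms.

a_0 = 5: 5/1  (≤ bound)
a_1 = 1: 6/1  (≤ bound)
a_2 = 1: 11/2  (≤ bound)
a_3 = 3: 39/7  (≤ bound)
a_4 = 5: 206/37  (≤ bound)
a_5 = 3: 657/118  (> 67, stop)

206/37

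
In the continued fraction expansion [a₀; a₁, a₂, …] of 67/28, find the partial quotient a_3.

1

⌊67/28⌋ = 2, remainder 11
⌊28/11⌋ = 2, remainder 6
⌊11/6⌋ = 1, remainder 5
⌊6/5⌋ = 1, remainder 1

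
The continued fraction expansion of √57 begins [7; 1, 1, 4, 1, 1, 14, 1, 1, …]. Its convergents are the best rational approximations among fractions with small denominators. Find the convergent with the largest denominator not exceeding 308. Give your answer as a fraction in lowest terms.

a_0 = 7: 7/1  (≤ bound)
a_1 = 1: 8/1  (≤ bound)
a_2 = 1: 15/2  (≤ bound)
a_3 = 4: 68/9  (≤ bound)
a_4 = 1: 83/11  (≤ bound)
a_5 = 1: 151/20  (≤ bound)
a_6 = 14: 2197/291  (≤ bound)
a_7 = 1: 2348/311  (> 308, stop)

2197/291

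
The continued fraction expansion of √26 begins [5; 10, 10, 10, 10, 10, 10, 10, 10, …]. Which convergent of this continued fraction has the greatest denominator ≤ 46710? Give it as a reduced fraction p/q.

List convergents until the denominator exceeds the bound:
a_0 = 5: 5/1  (≤ bound)
a_1 = 10: 51/10  (≤ bound)
a_2 = 10: 515/101  (≤ bound)
a_3 = 10: 5201/1020  (≤ bound)
a_4 = 10: 52525/10301  (≤ bound)
a_5 = 10: 530451/104030  (> 46710, stop)

52525/10301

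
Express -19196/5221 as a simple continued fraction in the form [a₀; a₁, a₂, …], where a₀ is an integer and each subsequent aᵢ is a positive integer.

-19196 ÷ 5221 → quotient -4, remainder 1688
5221 ÷ 1688 → quotient 3, remainder 157
1688 ÷ 157 → quotient 10, remainder 118
157 ÷ 118 → quotient 1, remainder 39
118 ÷ 39 → quotient 3, remainder 1
39 ÷ 1 → quotient 39, remainder 0

[-4; 3, 10, 1, 3, 39]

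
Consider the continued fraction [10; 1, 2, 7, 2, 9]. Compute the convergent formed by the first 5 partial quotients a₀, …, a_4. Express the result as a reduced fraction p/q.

Work from the innermost term outward:
Start with 2.
7 + 1/(2/1) = 7 + 1/2 = 15/2
2 + 1/(15/2) = 2 + 2/15 = 32/15
1 + 1/(32/15) = 1 + 15/32 = 47/32
10 + 1/(47/32) = 10 + 32/47 = 502/47

502/47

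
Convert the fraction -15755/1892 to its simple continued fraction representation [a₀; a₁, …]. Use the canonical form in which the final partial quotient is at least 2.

⌊-15755/1892⌋ = -9, remainder 1273
⌊1892/1273⌋ = 1, remainder 619
⌊1273/619⌋ = 2, remainder 35
⌊619/35⌋ = 17, remainder 24
⌊35/24⌋ = 1, remainder 11
⌊24/11⌋ = 2, remainder 2
⌊11/2⌋ = 5, remainder 1
⌊2/1⌋ = 2, remainder 0

[-9; 1, 2, 17, 1, 2, 5, 2]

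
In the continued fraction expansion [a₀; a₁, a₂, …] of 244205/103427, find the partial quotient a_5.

244205 ÷ 103427 → quotient 2, remainder 37351
103427 ÷ 37351 → quotient 2, remainder 28725
37351 ÷ 28725 → quotient 1, remainder 8626
28725 ÷ 8626 → quotient 3, remainder 2847
8626 ÷ 2847 → quotient 3, remainder 85
2847 ÷ 85 → quotient 33, remainder 42

33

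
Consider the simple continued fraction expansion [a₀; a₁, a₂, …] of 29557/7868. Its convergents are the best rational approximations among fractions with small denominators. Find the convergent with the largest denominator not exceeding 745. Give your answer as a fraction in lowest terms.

710/189

List convergents until the denominator exceeds the bound:
a_0 = 3: 3/1  (≤ bound)
a_1 = 1: 4/1  (≤ bound)
a_2 = 3: 15/4  (≤ bound)
a_3 = 9: 139/37  (≤ bound)
a_4 = 4: 571/152  (≤ bound)
a_5 = 1: 710/189  (≤ bound)
a_6 = 5: 4121/1097  (> 745, stop)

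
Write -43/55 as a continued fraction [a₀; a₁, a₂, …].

[-1; 4, 1, 1, 2, 2]

-43 ÷ 55 → quotient -1, remainder 12
55 ÷ 12 → quotient 4, remainder 7
12 ÷ 7 → quotient 1, remainder 5
7 ÷ 5 → quotient 1, remainder 2
5 ÷ 2 → quotient 2, remainder 1
2 ÷ 1 → quotient 2, remainder 0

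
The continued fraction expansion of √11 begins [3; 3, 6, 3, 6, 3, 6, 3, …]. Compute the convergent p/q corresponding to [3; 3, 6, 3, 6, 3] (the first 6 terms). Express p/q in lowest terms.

3970/1197

Collapse the nested fraction from the inside out:
Start with 3.
6 + 1/(3/1) = 6 + 1/3 = 19/3
3 + 1/(19/3) = 3 + 3/19 = 60/19
6 + 1/(60/19) = 6 + 19/60 = 379/60
3 + 1/(379/60) = 3 + 60/379 = 1197/379
3 + 1/(1197/379) = 3 + 379/1197 = 3970/1197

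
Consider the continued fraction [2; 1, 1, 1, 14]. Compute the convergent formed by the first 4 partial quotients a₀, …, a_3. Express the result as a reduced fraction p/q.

a_0 = 2: 2/1
a_1 = 1: 3/1
a_2 = 1: 5/2
a_3 = 1: 8/3

8/3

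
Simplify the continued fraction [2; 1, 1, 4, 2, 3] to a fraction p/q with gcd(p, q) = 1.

a_0 = 2: 2/1
a_1 = 1: 3/1
a_2 = 1: 5/2
a_3 = 4: 23/9
a_4 = 2: 51/20
a_5 = 3: 176/69

176/69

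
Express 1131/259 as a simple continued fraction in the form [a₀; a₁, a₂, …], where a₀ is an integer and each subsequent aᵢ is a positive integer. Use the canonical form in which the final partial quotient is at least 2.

[4; 2, 1, 2, 1, 1, 1, 8]

1131 = 4·259 + 95, so a_0 = 4
259 = 2·95 + 69, so a_1 = 2
95 = 1·69 + 26, so a_2 = 1
69 = 2·26 + 17, so a_3 = 2
26 = 1·17 + 9, so a_4 = 1
17 = 1·9 + 8, so a_5 = 1
9 = 1·8 + 1, so a_6 = 1
8 = 8·1 + 0, so a_7 = 8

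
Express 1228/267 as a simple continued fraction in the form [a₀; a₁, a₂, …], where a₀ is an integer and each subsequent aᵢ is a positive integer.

[4; 1, 1, 2, 53]

1228 ÷ 267 → quotient 4, remainder 160
267 ÷ 160 → quotient 1, remainder 107
160 ÷ 107 → quotient 1, remainder 53
107 ÷ 53 → quotient 2, remainder 1
53 ÷ 1 → quotient 53, remainder 0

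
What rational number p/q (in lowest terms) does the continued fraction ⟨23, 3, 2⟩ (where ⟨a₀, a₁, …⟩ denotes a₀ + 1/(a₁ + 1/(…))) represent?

163/7

a_0 = 23: 23/1
a_1 = 3: 70/3
a_2 = 2: 163/7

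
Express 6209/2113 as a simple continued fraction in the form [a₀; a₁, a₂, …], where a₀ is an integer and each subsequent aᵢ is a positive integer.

Apply division with remainder until the remainder is 0:
6209 ÷ 2113 → quotient 2, remainder 1983
2113 ÷ 1983 → quotient 1, remainder 130
1983 ÷ 130 → quotient 15, remainder 33
130 ÷ 33 → quotient 3, remainder 31
33 ÷ 31 → quotient 1, remainder 2
31 ÷ 2 → quotient 15, remainder 1
2 ÷ 1 → quotient 2, remainder 0

[2; 1, 15, 3, 1, 15, 2]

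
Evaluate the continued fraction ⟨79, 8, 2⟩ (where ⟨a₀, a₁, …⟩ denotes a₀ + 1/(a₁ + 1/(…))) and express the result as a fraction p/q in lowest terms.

1345/17

a_0 = 79: 79/1
a_1 = 8: 633/8
a_2 = 2: 1345/17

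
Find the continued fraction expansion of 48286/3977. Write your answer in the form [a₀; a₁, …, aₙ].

[12; 7, 13, 14, 3]

Repeatedly divide and take the remainder:
⌊48286/3977⌋ = 12, remainder 562
⌊3977/562⌋ = 7, remainder 43
⌊562/43⌋ = 13, remainder 3
⌊43/3⌋ = 14, remainder 1
⌊3/1⌋ = 3, remainder 0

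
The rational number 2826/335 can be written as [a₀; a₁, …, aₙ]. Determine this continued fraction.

[8; 2, 3, 2, 1, 1, 8]

⌊2826/335⌋ = 8, remainder 146
⌊335/146⌋ = 2, remainder 43
⌊146/43⌋ = 3, remainder 17
⌊43/17⌋ = 2, remainder 9
⌊17/9⌋ = 1, remainder 8
⌊9/8⌋ = 1, remainder 1
⌊8/1⌋ = 8, remainder 0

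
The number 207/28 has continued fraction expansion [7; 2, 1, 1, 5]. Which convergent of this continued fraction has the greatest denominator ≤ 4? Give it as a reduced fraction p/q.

List convergents until the denominator exceeds the bound:
a_0 = 7: 7/1  (≤ bound)
a_1 = 2: 15/2  (≤ bound)
a_2 = 1: 22/3  (≤ bound)
a_3 = 1: 37/5  (> 4, stop)

22/3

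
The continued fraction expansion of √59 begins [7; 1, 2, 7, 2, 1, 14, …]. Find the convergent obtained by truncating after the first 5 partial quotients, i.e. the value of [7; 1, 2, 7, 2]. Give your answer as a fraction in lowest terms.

Starting at the tail and folding back:
Start with 2.
7 + 1/(2/1) = 7 + 1/2 = 15/2
2 + 1/(15/2) = 2 + 2/15 = 32/15
1 + 1/(32/15) = 1 + 15/32 = 47/32
7 + 1/(47/32) = 7 + 32/47 = 361/47

361/47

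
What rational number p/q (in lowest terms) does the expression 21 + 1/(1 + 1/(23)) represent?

527/24

Start with 23.
1 + 1/(23/1) = 1 + 1/23 = 24/23
21 + 1/(24/23) = 21 + 23/24 = 527/24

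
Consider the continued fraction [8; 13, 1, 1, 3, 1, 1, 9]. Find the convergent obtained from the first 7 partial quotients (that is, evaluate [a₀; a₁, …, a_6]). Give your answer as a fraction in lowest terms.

1752/217

a_0 = 8: 8/1
a_1 = 13: 105/13
a_2 = 1: 113/14
a_3 = 1: 218/27
a_4 = 3: 767/95
a_5 = 1: 985/122
a_6 = 1: 1752/217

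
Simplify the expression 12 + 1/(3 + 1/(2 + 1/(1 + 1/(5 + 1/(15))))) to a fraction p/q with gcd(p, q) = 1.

10638/865

Start with 15.
5 + 1/(15/1) = 5 + 1/15 = 76/15
1 + 1/(76/15) = 1 + 15/76 = 91/76
2 + 1/(91/76) = 2 + 76/91 = 258/91
3 + 1/(258/91) = 3 + 91/258 = 865/258
12 + 1/(865/258) = 12 + 258/865 = 10638/865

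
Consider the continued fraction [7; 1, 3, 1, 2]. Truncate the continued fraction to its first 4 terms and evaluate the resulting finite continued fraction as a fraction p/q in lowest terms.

Start with 1.
3 + 1/(1/1) = 3 + 1/1 = 4/1
1 + 1/(4/1) = 1 + 1/4 = 5/4
7 + 1/(5/4) = 7 + 4/5 = 39/5

39/5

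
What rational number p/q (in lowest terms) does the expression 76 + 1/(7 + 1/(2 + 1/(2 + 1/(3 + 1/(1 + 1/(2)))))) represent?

34413/452

Compute successive convergents:
a_0 = 76: 76/1
a_1 = 7: 533/7
a_2 = 2: 1142/15
a_3 = 2: 2817/37
a_4 = 3: 9593/126
a_5 = 1: 12410/163
a_6 = 2: 34413/452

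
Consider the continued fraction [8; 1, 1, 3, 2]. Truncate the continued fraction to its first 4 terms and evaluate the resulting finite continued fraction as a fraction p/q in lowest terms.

60/7

Start with 3.
1 + 1/(3/1) = 1 + 1/3 = 4/3
1 + 1/(4/3) = 1 + 3/4 = 7/4
8 + 1/(7/4) = 8 + 4/7 = 60/7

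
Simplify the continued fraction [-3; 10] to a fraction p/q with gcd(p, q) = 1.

Start with 10.
-3 + 1/(10/1) = -3 + 1/10 = -29/10

-29/10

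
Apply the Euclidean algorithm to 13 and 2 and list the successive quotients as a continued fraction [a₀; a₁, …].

[6; 2]

⌊13/2⌋ = 6, remainder 1
⌊2/1⌋ = 2, remainder 0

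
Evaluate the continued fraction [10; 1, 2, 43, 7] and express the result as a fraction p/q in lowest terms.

Start with 7.
43 + 1/(7/1) = 43 + 1/7 = 302/7
2 + 1/(302/7) = 2 + 7/302 = 611/302
1 + 1/(611/302) = 1 + 302/611 = 913/611
10 + 1/(913/611) = 10 + 611/913 = 9741/913

9741/913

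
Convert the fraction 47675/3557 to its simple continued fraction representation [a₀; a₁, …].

47675 ÷ 3557 → quotient 13, remainder 1434
3557 ÷ 1434 → quotient 2, remainder 689
1434 ÷ 689 → quotient 2, remainder 56
689 ÷ 56 → quotient 12, remainder 17
56 ÷ 17 → quotient 3, remainder 5
17 ÷ 5 → quotient 3, remainder 2
5 ÷ 2 → quotient 2, remainder 1
2 ÷ 1 → quotient 2, remainder 0

[13; 2, 2, 12, 3, 3, 2, 2]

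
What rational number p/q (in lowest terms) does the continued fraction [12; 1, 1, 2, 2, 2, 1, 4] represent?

Start with 4.
1 + 1/(4/1) = 1 + 1/4 = 5/4
2 + 1/(5/4) = 2 + 4/5 = 14/5
2 + 1/(14/5) = 2 + 5/14 = 33/14
2 + 1/(33/14) = 2 + 14/33 = 80/33
1 + 1/(80/33) = 1 + 33/80 = 113/80
1 + 1/(113/80) = 1 + 80/113 = 193/113
12 + 1/(193/113) = 12 + 113/193 = 2429/193

2429/193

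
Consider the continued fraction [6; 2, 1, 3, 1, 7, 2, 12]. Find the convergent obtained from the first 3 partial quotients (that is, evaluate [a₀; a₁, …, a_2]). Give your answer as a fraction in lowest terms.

a_0 = 6: 6/1
a_1 = 2: 13/2
a_2 = 1: 19/3

19/3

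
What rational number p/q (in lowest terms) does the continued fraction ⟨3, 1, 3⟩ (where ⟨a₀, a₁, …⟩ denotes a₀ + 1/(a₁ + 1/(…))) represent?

15/4

Start with 3.
1 + 1/(3/1) = 1 + 1/3 = 4/3
3 + 1/(4/3) = 3 + 3/4 = 15/4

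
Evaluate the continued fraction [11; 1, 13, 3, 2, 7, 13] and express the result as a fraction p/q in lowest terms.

116425/9759

Starting at the tail and folding back:
Start with 13.
7 + 1/(13/1) = 7 + 1/13 = 92/13
2 + 1/(92/13) = 2 + 13/92 = 197/92
3 + 1/(197/92) = 3 + 92/197 = 683/197
13 + 1/(683/197) = 13 + 197/683 = 9076/683
1 + 1/(9076/683) = 1 + 683/9076 = 9759/9076
11 + 1/(9759/9076) = 11 + 9076/9759 = 116425/9759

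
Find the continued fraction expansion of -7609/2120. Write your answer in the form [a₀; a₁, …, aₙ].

-7609 ÷ 2120 → quotient -4, remainder 871
2120 ÷ 871 → quotient 2, remainder 378
871 ÷ 378 → quotient 2, remainder 115
378 ÷ 115 → quotient 3, remainder 33
115 ÷ 33 → quotient 3, remainder 16
33 ÷ 16 → quotient 2, remainder 1
16 ÷ 1 → quotient 16, remainder 0

[-4; 2, 2, 3, 3, 2, 16]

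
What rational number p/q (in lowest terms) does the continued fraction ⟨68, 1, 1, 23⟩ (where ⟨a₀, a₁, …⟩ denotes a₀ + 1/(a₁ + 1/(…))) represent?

3220/47

Compute successive convergents:
a_0 = 68: 68/1
a_1 = 1: 69/1
a_2 = 1: 137/2
a_3 = 23: 3220/47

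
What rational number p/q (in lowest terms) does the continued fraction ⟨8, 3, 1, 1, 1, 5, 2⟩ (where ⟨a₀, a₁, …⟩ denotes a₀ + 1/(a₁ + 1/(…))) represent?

Start with 2.
5 + 1/(2/1) = 5 + 1/2 = 11/2
1 + 1/(11/2) = 1 + 2/11 = 13/11
1 + 1/(13/11) = 1 + 11/13 = 24/13
1 + 1/(24/13) = 1 + 13/24 = 37/24
3 + 1/(37/24) = 3 + 24/37 = 135/37
8 + 1/(135/37) = 8 + 37/135 = 1117/135

1117/135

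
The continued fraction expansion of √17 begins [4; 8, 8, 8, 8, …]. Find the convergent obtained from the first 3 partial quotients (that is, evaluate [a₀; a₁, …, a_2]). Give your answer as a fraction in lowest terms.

Start with 8.
8 + 1/(8/1) = 8 + 1/8 = 65/8
4 + 1/(65/8) = 4 + 8/65 = 268/65

268/65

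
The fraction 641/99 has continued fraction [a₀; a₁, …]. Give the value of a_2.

⌊641/99⌋ = 6, remainder 47
⌊99/47⌋ = 2, remainder 5
⌊47/5⌋ = 9, remainder 2

9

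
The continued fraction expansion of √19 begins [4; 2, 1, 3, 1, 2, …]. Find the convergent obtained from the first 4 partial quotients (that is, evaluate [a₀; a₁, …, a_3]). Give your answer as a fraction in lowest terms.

Starting at the tail and folding back:
Start with 3.
1 + 1/(3/1) = 1 + 1/3 = 4/3
2 + 1/(4/3) = 2 + 3/4 = 11/4
4 + 1/(11/4) = 4 + 4/11 = 48/11

48/11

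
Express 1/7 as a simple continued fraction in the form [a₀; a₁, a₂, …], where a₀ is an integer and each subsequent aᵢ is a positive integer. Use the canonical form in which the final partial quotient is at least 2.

1 ÷ 7 → quotient 0, remainder 1
7 ÷ 1 → quotient 7, remainder 0

[0; 7]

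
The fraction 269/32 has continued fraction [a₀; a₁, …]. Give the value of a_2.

269 = 8·32 + 13, so a_0 = 8
32 = 2·13 + 6, so a_1 = 2
13 = 2·6 + 1, so a_2 = 2

2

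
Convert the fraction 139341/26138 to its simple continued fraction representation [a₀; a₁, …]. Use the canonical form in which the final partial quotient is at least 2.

[5; 3, 46, 1, 3, 4, 1, 8]

139341 = 5·26138 + 8651, so a_0 = 5
26138 = 3·8651 + 185, so a_1 = 3
8651 = 46·185 + 141, so a_2 = 46
185 = 1·141 + 44, so a_3 = 1
141 = 3·44 + 9, so a_4 = 3
44 = 4·9 + 8, so a_5 = 4
9 = 1·8 + 1, so a_6 = 1
8 = 8·1 + 0, so a_7 = 8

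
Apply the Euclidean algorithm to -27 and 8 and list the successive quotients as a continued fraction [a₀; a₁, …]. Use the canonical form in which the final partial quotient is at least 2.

⌊-27/8⌋ = -4, remainder 5
⌊8/5⌋ = 1, remainder 3
⌊5/3⌋ = 1, remainder 2
⌊3/2⌋ = 1, remainder 1
⌊2/1⌋ = 2, remainder 0

[-4; 1, 1, 1, 2]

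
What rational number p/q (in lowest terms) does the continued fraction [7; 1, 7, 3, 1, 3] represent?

977/124

Start with 3.
1 + 1/(3/1) = 1 + 1/3 = 4/3
3 + 1/(4/3) = 3 + 3/4 = 15/4
7 + 1/(15/4) = 7 + 4/15 = 109/15
1 + 1/(109/15) = 1 + 15/109 = 124/109
7 + 1/(124/109) = 7 + 109/124 = 977/124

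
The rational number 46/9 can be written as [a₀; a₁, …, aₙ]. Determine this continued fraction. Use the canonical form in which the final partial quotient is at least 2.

⌊46/9⌋ = 5, remainder 1
⌊9/1⌋ = 9, remainder 0

[5; 9]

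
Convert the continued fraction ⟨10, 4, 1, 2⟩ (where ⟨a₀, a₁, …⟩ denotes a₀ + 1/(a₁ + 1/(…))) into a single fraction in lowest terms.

143/14

Start with 2.
1 + 1/(2/1) = 1 + 1/2 = 3/2
4 + 1/(3/2) = 4 + 2/3 = 14/3
10 + 1/(14/3) = 10 + 3/14 = 143/14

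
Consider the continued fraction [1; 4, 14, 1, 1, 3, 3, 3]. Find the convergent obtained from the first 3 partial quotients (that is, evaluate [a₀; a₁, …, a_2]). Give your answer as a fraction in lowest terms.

71/57

Start with 14.
4 + 1/(14/1) = 4 + 1/14 = 57/14
1 + 1/(57/14) = 1 + 14/57 = 71/57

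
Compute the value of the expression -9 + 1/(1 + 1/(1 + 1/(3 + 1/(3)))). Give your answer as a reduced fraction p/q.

-194/23

Collapse the nested fraction from the inside out:
Start with 3.
3 + 1/(3/1) = 3 + 1/3 = 10/3
1 + 1/(10/3) = 1 + 3/10 = 13/10
1 + 1/(13/10) = 1 + 10/13 = 23/13
-9 + 1/(23/13) = -9 + 13/23 = -194/23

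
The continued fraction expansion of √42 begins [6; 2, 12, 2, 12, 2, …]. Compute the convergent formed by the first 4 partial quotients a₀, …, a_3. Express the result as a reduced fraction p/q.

Collapse the nested fraction from the inside out:
Start with 2.
12 + 1/(2/1) = 12 + 1/2 = 25/2
2 + 1/(25/2) = 2 + 2/25 = 52/25
6 + 1/(52/25) = 6 + 25/52 = 337/52

337/52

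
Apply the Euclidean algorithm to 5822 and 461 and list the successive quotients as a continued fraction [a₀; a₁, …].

Apply division with remainder until the remainder is 0:
⌊5822/461⌋ = 12, remainder 290
⌊461/290⌋ = 1, remainder 171
⌊290/171⌋ = 1, remainder 119
⌊171/119⌋ = 1, remainder 52
⌊119/52⌋ = 2, remainder 15
⌊52/15⌋ = 3, remainder 7
⌊15/7⌋ = 2, remainder 1
⌊7/1⌋ = 7, remainder 0

[12; 1, 1, 1, 2, 3, 2, 7]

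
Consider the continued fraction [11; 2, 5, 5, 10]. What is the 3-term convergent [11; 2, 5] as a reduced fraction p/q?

Build up convergents one term at a time:
a_0 = 11: 11/1
a_1 = 2: 23/2
a_2 = 5: 126/11

126/11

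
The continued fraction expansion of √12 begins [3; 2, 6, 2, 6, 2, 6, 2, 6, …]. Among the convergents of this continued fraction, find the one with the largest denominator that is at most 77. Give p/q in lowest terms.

97/28

a_0 = 3: 3/1  (≤ bound)
a_1 = 2: 7/2  (≤ bound)
a_2 = 6: 45/13  (≤ bound)
a_3 = 2: 97/28  (≤ bound)
a_4 = 6: 627/181  (> 77, stop)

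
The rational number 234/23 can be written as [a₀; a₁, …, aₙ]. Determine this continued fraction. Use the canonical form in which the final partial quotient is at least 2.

[10; 5, 1, 3]

Run the Euclidean algorithm, recording each quotient:
234 ÷ 23 → quotient 10, remainder 4
23 ÷ 4 → quotient 5, remainder 3
4 ÷ 3 → quotient 1, remainder 1
3 ÷ 1 → quotient 3, remainder 0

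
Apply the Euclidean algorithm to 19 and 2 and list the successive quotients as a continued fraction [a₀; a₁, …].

Run the Euclidean algorithm, recording each quotient:
19 = 9·2 + 1, so a_0 = 9
2 = 2·1 + 0, so a_1 = 2

[9; 2]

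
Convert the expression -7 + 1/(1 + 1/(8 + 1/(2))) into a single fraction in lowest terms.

a_0 = -7: -7/1
a_1 = 1: -6/1
a_2 = 8: -55/9
a_3 = 2: -116/19

-116/19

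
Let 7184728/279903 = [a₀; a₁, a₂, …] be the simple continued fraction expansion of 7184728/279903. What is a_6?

7184728 = 25·279903 + 187153, so a_0 = 25
279903 = 1·187153 + 92750, so a_1 = 1
187153 = 2·92750 + 1653, so a_2 = 2
92750 = 56·1653 + 182, so a_3 = 56
1653 = 9·182 + 15, so a_4 = 9
182 = 12·15 + 2, so a_5 = 12
15 = 7·2 + 1, so a_6 = 7

7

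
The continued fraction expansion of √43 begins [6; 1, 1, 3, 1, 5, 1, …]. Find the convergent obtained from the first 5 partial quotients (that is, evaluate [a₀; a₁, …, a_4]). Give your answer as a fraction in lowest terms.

Starting at the tail and folding back:
Start with 1.
3 + 1/(1/1) = 3 + 1/1 = 4/1
1 + 1/(4/1) = 1 + 1/4 = 5/4
1 + 1/(5/4) = 1 + 4/5 = 9/5
6 + 1/(9/5) = 6 + 5/9 = 59/9

59/9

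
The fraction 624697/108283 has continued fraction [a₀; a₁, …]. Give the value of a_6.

13

Apply division with remainder until the remainder is 0:
624697 = 5·108283 + 83282, so a_0 = 5
108283 = 1·83282 + 25001, so a_1 = 1
83282 = 3·25001 + 8279, so a_2 = 3
25001 = 3·8279 + 164, so a_3 = 3
8279 = 50·164 + 79, so a_4 = 50
164 = 2·79 + 6, so a_5 = 2
79 = 13·6 + 1, so a_6 = 13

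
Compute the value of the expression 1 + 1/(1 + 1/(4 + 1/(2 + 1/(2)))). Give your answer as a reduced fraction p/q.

49/27

Work from the innermost term outward:
Start with 2.
2 + 1/(2/1) = 2 + 1/2 = 5/2
4 + 1/(5/2) = 4 + 2/5 = 22/5
1 + 1/(22/5) = 1 + 5/22 = 27/22
1 + 1/(27/22) = 1 + 22/27 = 49/27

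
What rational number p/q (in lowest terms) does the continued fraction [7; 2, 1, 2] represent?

a_0 = 7: 7/1
a_1 = 2: 15/2
a_2 = 1: 22/3
a_3 = 2: 59/8

59/8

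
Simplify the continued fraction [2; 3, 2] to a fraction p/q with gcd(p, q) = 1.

16/7

Start with 2.
3 + 1/(2/1) = 3 + 1/2 = 7/2
2 + 1/(7/2) = 2 + 2/7 = 16/7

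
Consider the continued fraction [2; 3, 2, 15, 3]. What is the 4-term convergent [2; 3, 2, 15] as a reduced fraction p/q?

a_0 = 2: 2/1
a_1 = 3: 7/3
a_2 = 2: 16/7
a_3 = 15: 247/108

247/108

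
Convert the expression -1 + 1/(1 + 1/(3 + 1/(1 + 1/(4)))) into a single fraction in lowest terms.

Start with 4.
1 + 1/(4/1) = 1 + 1/4 = 5/4
3 + 1/(5/4) = 3 + 4/5 = 19/5
1 + 1/(19/5) = 1 + 5/19 = 24/19
-1 + 1/(24/19) = -1 + 19/24 = -5/24

-5/24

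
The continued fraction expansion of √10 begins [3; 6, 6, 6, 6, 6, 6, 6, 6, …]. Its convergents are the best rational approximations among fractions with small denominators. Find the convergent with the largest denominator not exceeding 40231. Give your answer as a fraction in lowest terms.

27379/8658

a_0 = 3: 3/1  (≤ bound)
a_1 = 6: 19/6  (≤ bound)
a_2 = 6: 117/37  (≤ bound)
a_3 = 6: 721/228  (≤ bound)
a_4 = 6: 4443/1405  (≤ bound)
a_5 = 6: 27379/8658  (≤ bound)
a_6 = 6: 168717/53353  (> 40231, stop)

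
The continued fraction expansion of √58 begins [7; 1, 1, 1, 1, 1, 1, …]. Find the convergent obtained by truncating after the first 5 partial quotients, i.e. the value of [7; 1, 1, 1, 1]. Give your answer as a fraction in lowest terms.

38/5

Start with 1.
1 + 1/(1/1) = 1 + 1/1 = 2/1
1 + 1/(2/1) = 1 + 1/2 = 3/2
1 + 1/(3/2) = 1 + 2/3 = 5/3
7 + 1/(5/3) = 7 + 3/5 = 38/5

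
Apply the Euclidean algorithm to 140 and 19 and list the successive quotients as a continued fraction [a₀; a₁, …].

Repeatedly divide and take the remainder:
⌊140/19⌋ = 7, remainder 7
⌊19/7⌋ = 2, remainder 5
⌊7/5⌋ = 1, remainder 2
⌊5/2⌋ = 2, remainder 1
⌊2/1⌋ = 2, remainder 0

[7; 2, 1, 2, 2]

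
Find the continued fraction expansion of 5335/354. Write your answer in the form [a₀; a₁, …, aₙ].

Apply division with remainder until the remainder is 0:
⌊5335/354⌋ = 15, remainder 25
⌊354/25⌋ = 14, remainder 4
⌊25/4⌋ = 6, remainder 1
⌊4/1⌋ = 4, remainder 0

[15; 14, 6, 4]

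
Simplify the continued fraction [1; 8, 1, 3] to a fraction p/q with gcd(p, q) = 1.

a_0 = 1: 1/1
a_1 = 8: 9/8
a_2 = 1: 10/9
a_3 = 3: 39/35

39/35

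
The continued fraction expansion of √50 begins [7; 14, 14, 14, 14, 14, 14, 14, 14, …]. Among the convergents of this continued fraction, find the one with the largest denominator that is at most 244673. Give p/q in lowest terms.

275807/39005

a_0 = 7: 7/1  (≤ bound)
a_1 = 14: 99/14  (≤ bound)
a_2 = 14: 1393/197  (≤ bound)
a_3 = 14: 19601/2772  (≤ bound)
a_4 = 14: 275807/39005  (≤ bound)
a_5 = 14: 3880899/548842  (> 244673, stop)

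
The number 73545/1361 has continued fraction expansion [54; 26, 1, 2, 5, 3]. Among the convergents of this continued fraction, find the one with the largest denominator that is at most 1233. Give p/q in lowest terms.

23074/427

List convergents until the denominator exceeds the bound:
a_0 = 54: 54/1  (≤ bound)
a_1 = 26: 1405/26  (≤ bound)
a_2 = 1: 1459/27  (≤ bound)
a_3 = 2: 4323/80  (≤ bound)
a_4 = 5: 23074/427  (≤ bound)
a_5 = 3: 73545/1361  (> 1233, stop)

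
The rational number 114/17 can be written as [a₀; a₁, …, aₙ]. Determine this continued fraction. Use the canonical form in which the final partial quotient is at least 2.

[6; 1, 2, 2, 2]

114 = 6·17 + 12, so a_0 = 6
17 = 1·12 + 5, so a_1 = 1
12 = 2·5 + 2, so a_2 = 2
5 = 2·2 + 1, so a_3 = 2
2 = 2·1 + 0, so a_4 = 2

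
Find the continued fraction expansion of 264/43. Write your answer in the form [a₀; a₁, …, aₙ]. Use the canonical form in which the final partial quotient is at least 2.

264 = 6·43 + 6, so a_0 = 6
43 = 7·6 + 1, so a_1 = 7
6 = 6·1 + 0, so a_2 = 6

[6; 7, 6]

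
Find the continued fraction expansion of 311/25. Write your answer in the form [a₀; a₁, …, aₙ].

311 = 12·25 + 11, so a_0 = 12
25 = 2·11 + 3, so a_1 = 2
11 = 3·3 + 2, so a_2 = 3
3 = 1·2 + 1, so a_3 = 1
2 = 2·1 + 0, so a_4 = 2

[12; 2, 3, 1, 2]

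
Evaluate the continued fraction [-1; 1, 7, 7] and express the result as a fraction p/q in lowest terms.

Work from the innermost term outward:
Start with 7.
7 + 1/(7/1) = 7 + 1/7 = 50/7
1 + 1/(50/7) = 1 + 7/50 = 57/50
-1 + 1/(57/50) = -1 + 50/57 = -7/57

-7/57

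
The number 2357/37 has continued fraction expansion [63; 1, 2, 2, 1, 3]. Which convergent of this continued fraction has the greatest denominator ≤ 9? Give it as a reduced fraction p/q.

a_0 = 63: 63/1  (≤ bound)
a_1 = 1: 64/1  (≤ bound)
a_2 = 2: 191/3  (≤ bound)
a_3 = 2: 446/7  (≤ bound)
a_4 = 1: 637/10  (> 9, stop)

446/7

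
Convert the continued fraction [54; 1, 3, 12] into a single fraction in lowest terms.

Compute successive convergents:
a_0 = 54: 54/1
a_1 = 1: 55/1
a_2 = 3: 219/4
a_3 = 12: 2683/49

2683/49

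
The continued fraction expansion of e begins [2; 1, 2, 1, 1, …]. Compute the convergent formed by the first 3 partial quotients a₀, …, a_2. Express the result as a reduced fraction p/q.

a_0 = 2: 2/1
a_1 = 1: 3/1
a_2 = 2: 8/3

8/3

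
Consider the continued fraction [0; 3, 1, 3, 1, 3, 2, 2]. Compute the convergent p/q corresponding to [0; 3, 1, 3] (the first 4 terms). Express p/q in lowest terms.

4/15

Compute successive convergents:
a_0 = 0: 0/1
a_1 = 3: 1/3
a_2 = 1: 1/4
a_3 = 3: 4/15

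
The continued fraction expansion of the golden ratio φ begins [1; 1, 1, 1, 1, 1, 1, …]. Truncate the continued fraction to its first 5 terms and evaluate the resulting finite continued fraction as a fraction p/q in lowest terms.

Start with 1.
1 + 1/(1/1) = 1 + 1/1 = 2/1
1 + 1/(2/1) = 1 + 1/2 = 3/2
1 + 1/(3/2) = 1 + 2/3 = 5/3
1 + 1/(5/3) = 1 + 3/5 = 8/5

8/5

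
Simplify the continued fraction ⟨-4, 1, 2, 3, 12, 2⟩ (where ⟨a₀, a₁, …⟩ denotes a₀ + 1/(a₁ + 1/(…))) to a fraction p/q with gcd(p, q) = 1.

-845/256

Starting at the tail and folding back:
Start with 2.
12 + 1/(2/1) = 12 + 1/2 = 25/2
3 + 1/(25/2) = 3 + 2/25 = 77/25
2 + 1/(77/25) = 2 + 25/77 = 179/77
1 + 1/(179/77) = 1 + 77/179 = 256/179
-4 + 1/(256/179) = -4 + 179/256 = -845/256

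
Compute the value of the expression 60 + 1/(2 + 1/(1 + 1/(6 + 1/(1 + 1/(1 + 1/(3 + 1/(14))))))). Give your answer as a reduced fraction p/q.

Work from the innermost term outward:
Start with 14.
3 + 1/(14/1) = 3 + 1/14 = 43/14
1 + 1/(43/14) = 1 + 14/43 = 57/43
1 + 1/(57/43) = 1 + 43/57 = 100/57
6 + 1/(100/57) = 6 + 57/100 = 657/100
1 + 1/(657/100) = 1 + 100/657 = 757/657
2 + 1/(757/657) = 2 + 657/757 = 2171/757
60 + 1/(2171/757) = 60 + 757/2171 = 131017/2171

131017/2171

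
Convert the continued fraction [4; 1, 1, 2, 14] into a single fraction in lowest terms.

331/72

Start with 14.
2 + 1/(14/1) = 2 + 1/14 = 29/14
1 + 1/(29/14) = 1 + 14/29 = 43/29
1 + 1/(43/29) = 1 + 29/43 = 72/43
4 + 1/(72/43) = 4 + 43/72 = 331/72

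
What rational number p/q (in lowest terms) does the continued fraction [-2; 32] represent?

Start with 32.
-2 + 1/(32/1) = -2 + 1/32 = -63/32

-63/32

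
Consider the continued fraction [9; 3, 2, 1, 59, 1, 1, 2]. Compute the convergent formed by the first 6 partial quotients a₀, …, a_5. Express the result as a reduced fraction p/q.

a_0 = 9: 9/1
a_1 = 3: 28/3
a_2 = 2: 65/7
a_3 = 1: 93/10
a_4 = 59: 5552/597
a_5 = 1: 5645/607

5645/607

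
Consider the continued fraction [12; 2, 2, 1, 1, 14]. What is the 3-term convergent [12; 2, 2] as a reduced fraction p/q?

Starting at the tail and folding back:
Start with 2.
2 + 1/(2/1) = 2 + 1/2 = 5/2
12 + 1/(5/2) = 12 + 2/5 = 62/5

62/5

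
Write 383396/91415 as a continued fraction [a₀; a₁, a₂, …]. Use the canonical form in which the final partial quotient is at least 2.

[4; 5, 6, 2, 15, 1, 40, 2]

Run the Euclidean algorithm, recording each quotient:
383396 = 4·91415 + 17736, so a_0 = 4
91415 = 5·17736 + 2735, so a_1 = 5
17736 = 6·2735 + 1326, so a_2 = 6
2735 = 2·1326 + 83, so a_3 = 2
1326 = 15·83 + 81, so a_4 = 15
83 = 1·81 + 2, so a_5 = 1
81 = 40·2 + 1, so a_6 = 40
2 = 2·1 + 0, so a_7 = 2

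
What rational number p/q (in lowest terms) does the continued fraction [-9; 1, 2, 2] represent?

-58/7

Starting at the tail and folding back:
Start with 2.
2 + 1/(2/1) = 2 + 1/2 = 5/2
1 + 1/(5/2) = 1 + 2/5 = 7/5
-9 + 1/(7/5) = -9 + 5/7 = -58/7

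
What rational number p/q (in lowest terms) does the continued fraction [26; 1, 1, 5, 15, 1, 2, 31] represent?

Start with 31.
2 + 1/(31/1) = 2 + 1/31 = 63/31
1 + 1/(63/31) = 1 + 31/63 = 94/63
15 + 1/(94/63) = 15 + 63/94 = 1473/94
5 + 1/(1473/94) = 5 + 94/1473 = 7459/1473
1 + 1/(7459/1473) = 1 + 1473/7459 = 8932/7459
1 + 1/(8932/7459) = 1 + 7459/8932 = 16391/8932
26 + 1/(16391/8932) = 26 + 8932/16391 = 435098/16391

435098/16391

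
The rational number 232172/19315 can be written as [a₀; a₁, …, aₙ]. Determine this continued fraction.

[12; 49, 3, 1, 1, 1, 35]

Run the Euclidean algorithm, recording each quotient:
232172 ÷ 19315 → quotient 12, remainder 392
19315 ÷ 392 → quotient 49, remainder 107
392 ÷ 107 → quotient 3, remainder 71
107 ÷ 71 → quotient 1, remainder 36
71 ÷ 36 → quotient 1, remainder 35
36 ÷ 35 → quotient 1, remainder 1
35 ÷ 1 → quotient 35, remainder 0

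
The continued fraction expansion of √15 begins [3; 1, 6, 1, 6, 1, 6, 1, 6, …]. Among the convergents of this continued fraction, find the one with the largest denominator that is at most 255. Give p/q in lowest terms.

a_0 = 3: 3/1  (≤ bound)
a_1 = 1: 4/1  (≤ bound)
a_2 = 6: 27/7  (≤ bound)
a_3 = 1: 31/8  (≤ bound)
a_4 = 6: 213/55  (≤ bound)
a_5 = 1: 244/63  (≤ bound)
a_6 = 6: 1677/433  (> 255, stop)

244/63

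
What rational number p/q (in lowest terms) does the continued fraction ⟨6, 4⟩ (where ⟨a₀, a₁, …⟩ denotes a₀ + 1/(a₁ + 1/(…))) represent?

a_0 = 6: 6/1
a_1 = 4: 25/4

25/4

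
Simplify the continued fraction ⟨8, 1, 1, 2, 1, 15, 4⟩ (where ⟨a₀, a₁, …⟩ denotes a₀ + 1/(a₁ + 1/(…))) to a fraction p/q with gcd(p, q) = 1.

Compute successive convergents:
a_0 = 8: 8/1
a_1 = 1: 9/1
a_2 = 1: 17/2
a_3 = 2: 43/5
a_4 = 1: 60/7
a_5 = 15: 943/110
a_6 = 4: 3832/447

3832/447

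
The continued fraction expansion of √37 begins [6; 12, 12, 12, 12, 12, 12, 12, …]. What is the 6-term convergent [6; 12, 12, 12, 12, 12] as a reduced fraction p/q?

1555849/255780

Start with 12.
12 + 1/(12/1) = 12 + 1/12 = 145/12
12 + 1/(145/12) = 12 + 12/145 = 1752/145
12 + 1/(1752/145) = 12 + 145/1752 = 21169/1752
12 + 1/(21169/1752) = 12 + 1752/21169 = 255780/21169
6 + 1/(255780/21169) = 6 + 21169/255780 = 1555849/255780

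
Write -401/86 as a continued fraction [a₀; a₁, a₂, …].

[-5; 2, 1, 28]

⌊-401/86⌋ = -5, remainder 29
⌊86/29⌋ = 2, remainder 28
⌊29/28⌋ = 1, remainder 1
⌊28/1⌋ = 28, remainder 0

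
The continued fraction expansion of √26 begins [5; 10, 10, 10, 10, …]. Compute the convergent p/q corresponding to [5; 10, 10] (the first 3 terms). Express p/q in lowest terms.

515/101

a_0 = 5: 5/1
a_1 = 10: 51/10
a_2 = 10: 515/101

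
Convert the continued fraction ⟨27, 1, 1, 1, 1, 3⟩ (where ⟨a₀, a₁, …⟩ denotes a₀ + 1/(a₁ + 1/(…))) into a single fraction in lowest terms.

497/18

Work from the innermost term outward:
Start with 3.
1 + 1/(3/1) = 1 + 1/3 = 4/3
1 + 1/(4/3) = 1 + 3/4 = 7/4
1 + 1/(7/4) = 1 + 4/7 = 11/7
1 + 1/(11/7) = 1 + 7/11 = 18/11
27 + 1/(18/11) = 27 + 11/18 = 497/18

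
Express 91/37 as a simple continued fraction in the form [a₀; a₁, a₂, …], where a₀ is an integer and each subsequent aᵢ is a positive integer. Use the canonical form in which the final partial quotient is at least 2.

⌊91/37⌋ = 2, remainder 17
⌊37/17⌋ = 2, remainder 3
⌊17/3⌋ = 5, remainder 2
⌊3/2⌋ = 1, remainder 1
⌊2/1⌋ = 2, remainder 0

[2; 2, 5, 1, 2]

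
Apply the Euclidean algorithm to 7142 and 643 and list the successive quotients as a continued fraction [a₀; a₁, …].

[11; 9, 3, 7, 3]

⌊7142/643⌋ = 11, remainder 69
⌊643/69⌋ = 9, remainder 22
⌊69/22⌋ = 3, remainder 3
⌊22/3⌋ = 7, remainder 1
⌊3/1⌋ = 3, remainder 0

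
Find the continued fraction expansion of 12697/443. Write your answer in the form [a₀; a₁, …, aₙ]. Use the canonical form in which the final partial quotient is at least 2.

[28; 1, 1, 1, 20, 2, 3]

Run the Euclidean algorithm, recording each quotient:
12697 ÷ 443 → quotient 28, remainder 293
443 ÷ 293 → quotient 1, remainder 150
293 ÷ 150 → quotient 1, remainder 143
150 ÷ 143 → quotient 1, remainder 7
143 ÷ 7 → quotient 20, remainder 3
7 ÷ 3 → quotient 2, remainder 1
3 ÷ 1 → quotient 3, remainder 0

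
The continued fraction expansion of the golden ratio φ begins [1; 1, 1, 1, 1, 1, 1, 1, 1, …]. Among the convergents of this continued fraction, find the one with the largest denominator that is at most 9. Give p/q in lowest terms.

13/8

a_0 = 1: 1/1  (≤ bound)
a_1 = 1: 2/1  (≤ bound)
a_2 = 1: 3/2  (≤ bound)
a_3 = 1: 5/3  (≤ bound)
a_4 = 1: 8/5  (≤ bound)
a_5 = 1: 13/8  (≤ bound)
a_6 = 1: 21/13  (> 9, stop)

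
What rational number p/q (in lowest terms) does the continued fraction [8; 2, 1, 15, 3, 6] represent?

7598/911

Work from the innermost term outward:
Start with 6.
3 + 1/(6/1) = 3 + 1/6 = 19/6
15 + 1/(19/6) = 15 + 6/19 = 291/19
1 + 1/(291/19) = 1 + 19/291 = 310/291
2 + 1/(310/291) = 2 + 291/310 = 911/310
8 + 1/(911/310) = 8 + 310/911 = 7598/911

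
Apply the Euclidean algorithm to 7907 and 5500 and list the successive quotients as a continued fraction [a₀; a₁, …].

⌊7907/5500⌋ = 1, remainder 2407
⌊5500/2407⌋ = 2, remainder 686
⌊2407/686⌋ = 3, remainder 349
⌊686/349⌋ = 1, remainder 337
⌊349/337⌋ = 1, remainder 12
⌊337/12⌋ = 28, remainder 1
⌊12/1⌋ = 12, remainder 0

[1; 2, 3, 1, 1, 28, 12]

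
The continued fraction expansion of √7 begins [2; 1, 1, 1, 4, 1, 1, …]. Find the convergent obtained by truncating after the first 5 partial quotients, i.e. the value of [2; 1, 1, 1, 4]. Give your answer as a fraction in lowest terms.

37/14

Starting at the tail and folding back:
Start with 4.
1 + 1/(4/1) = 1 + 1/4 = 5/4
1 + 1/(5/4) = 1 + 4/5 = 9/5
1 + 1/(9/5) = 1 + 5/9 = 14/9
2 + 1/(14/9) = 2 + 9/14 = 37/14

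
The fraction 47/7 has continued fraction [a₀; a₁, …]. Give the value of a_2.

Repeatedly divide and take the remainder:
47 = 6·7 + 5, so a_0 = 6
7 = 1·5 + 2, so a_1 = 1
5 = 2·2 + 1, so a_2 = 2

2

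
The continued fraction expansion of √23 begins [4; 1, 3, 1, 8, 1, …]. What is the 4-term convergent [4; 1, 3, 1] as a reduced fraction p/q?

a_0 = 4: 4/1
a_1 = 1: 5/1
a_2 = 3: 19/4
a_3 = 1: 24/5

24/5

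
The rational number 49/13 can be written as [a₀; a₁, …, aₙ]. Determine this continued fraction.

49 ÷ 13 → quotient 3, remainder 10
13 ÷ 10 → quotient 1, remainder 3
10 ÷ 3 → quotient 3, remainder 1
3 ÷ 1 → quotient 3, remainder 0

[3; 1, 3, 3]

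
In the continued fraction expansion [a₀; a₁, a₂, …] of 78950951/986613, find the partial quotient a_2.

Run the Euclidean algorithm, recording each quotient:
78950951 = 80·986613 + 21911, so a_0 = 80
986613 = 45·21911 + 618, so a_1 = 45
21911 = 35·618 + 281, so a_2 = 35

35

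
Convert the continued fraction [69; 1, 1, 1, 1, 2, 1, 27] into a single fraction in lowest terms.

34736/499

Starting at the tail and folding back:
Start with 27.
1 + 1/(27/1) = 1 + 1/27 = 28/27
2 + 1/(28/27) = 2 + 27/28 = 83/28
1 + 1/(83/28) = 1 + 28/83 = 111/83
1 + 1/(111/83) = 1 + 83/111 = 194/111
1 + 1/(194/111) = 1 + 111/194 = 305/194
1 + 1/(305/194) = 1 + 194/305 = 499/305
69 + 1/(499/305) = 69 + 305/499 = 34736/499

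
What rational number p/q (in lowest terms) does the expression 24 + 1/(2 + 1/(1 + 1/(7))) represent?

Start with 7.
1 + 1/(7/1) = 1 + 1/7 = 8/7
2 + 1/(8/7) = 2 + 7/8 = 23/8
24 + 1/(23/8) = 24 + 8/23 = 560/23

560/23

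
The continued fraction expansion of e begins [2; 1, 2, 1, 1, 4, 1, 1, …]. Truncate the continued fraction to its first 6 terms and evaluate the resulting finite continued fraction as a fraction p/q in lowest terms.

a_0 = 2: 2/1
a_1 = 1: 3/1
a_2 = 2: 8/3
a_3 = 1: 11/4
a_4 = 1: 19/7
a_5 = 4: 87/32

87/32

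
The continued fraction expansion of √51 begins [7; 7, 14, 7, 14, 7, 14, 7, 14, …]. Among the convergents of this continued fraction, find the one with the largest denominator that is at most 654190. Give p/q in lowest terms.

499850/69993

a_0 = 7: 7/1  (≤ bound)
a_1 = 7: 50/7  (≤ bound)
a_2 = 14: 707/99  (≤ bound)
a_3 = 7: 4999/700  (≤ bound)
a_4 = 14: 70693/9899  (≤ bound)
a_5 = 7: 499850/69993  (≤ bound)
a_6 = 14: 7068593/989801  (> 654190, stop)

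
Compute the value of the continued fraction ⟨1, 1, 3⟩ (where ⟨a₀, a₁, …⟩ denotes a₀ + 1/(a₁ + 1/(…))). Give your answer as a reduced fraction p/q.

Start with 3.
1 + 1/(3/1) = 1 + 1/3 = 4/3
1 + 1/(4/3) = 1 + 3/4 = 7/4

7/4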